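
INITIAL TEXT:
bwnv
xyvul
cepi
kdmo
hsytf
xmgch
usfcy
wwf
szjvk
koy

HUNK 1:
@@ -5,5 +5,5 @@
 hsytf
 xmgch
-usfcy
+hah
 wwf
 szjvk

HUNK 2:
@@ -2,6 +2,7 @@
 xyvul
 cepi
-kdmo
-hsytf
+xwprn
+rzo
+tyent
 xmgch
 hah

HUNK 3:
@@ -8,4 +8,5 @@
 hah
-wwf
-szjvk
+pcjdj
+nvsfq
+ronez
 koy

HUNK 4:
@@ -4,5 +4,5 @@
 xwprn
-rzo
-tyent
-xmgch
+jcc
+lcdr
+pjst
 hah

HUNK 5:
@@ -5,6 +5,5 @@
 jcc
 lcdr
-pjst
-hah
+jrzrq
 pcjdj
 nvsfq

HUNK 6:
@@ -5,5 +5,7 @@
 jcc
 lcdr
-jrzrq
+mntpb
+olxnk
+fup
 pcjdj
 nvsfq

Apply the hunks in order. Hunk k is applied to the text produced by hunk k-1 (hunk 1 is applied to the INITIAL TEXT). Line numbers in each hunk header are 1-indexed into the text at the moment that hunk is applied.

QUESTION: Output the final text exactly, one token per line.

Answer: bwnv
xyvul
cepi
xwprn
jcc
lcdr
mntpb
olxnk
fup
pcjdj
nvsfq
ronez
koy

Derivation:
Hunk 1: at line 5 remove [usfcy] add [hah] -> 10 lines: bwnv xyvul cepi kdmo hsytf xmgch hah wwf szjvk koy
Hunk 2: at line 2 remove [kdmo,hsytf] add [xwprn,rzo,tyent] -> 11 lines: bwnv xyvul cepi xwprn rzo tyent xmgch hah wwf szjvk koy
Hunk 3: at line 8 remove [wwf,szjvk] add [pcjdj,nvsfq,ronez] -> 12 lines: bwnv xyvul cepi xwprn rzo tyent xmgch hah pcjdj nvsfq ronez koy
Hunk 4: at line 4 remove [rzo,tyent,xmgch] add [jcc,lcdr,pjst] -> 12 lines: bwnv xyvul cepi xwprn jcc lcdr pjst hah pcjdj nvsfq ronez koy
Hunk 5: at line 5 remove [pjst,hah] add [jrzrq] -> 11 lines: bwnv xyvul cepi xwprn jcc lcdr jrzrq pcjdj nvsfq ronez koy
Hunk 6: at line 5 remove [jrzrq] add [mntpb,olxnk,fup] -> 13 lines: bwnv xyvul cepi xwprn jcc lcdr mntpb olxnk fup pcjdj nvsfq ronez koy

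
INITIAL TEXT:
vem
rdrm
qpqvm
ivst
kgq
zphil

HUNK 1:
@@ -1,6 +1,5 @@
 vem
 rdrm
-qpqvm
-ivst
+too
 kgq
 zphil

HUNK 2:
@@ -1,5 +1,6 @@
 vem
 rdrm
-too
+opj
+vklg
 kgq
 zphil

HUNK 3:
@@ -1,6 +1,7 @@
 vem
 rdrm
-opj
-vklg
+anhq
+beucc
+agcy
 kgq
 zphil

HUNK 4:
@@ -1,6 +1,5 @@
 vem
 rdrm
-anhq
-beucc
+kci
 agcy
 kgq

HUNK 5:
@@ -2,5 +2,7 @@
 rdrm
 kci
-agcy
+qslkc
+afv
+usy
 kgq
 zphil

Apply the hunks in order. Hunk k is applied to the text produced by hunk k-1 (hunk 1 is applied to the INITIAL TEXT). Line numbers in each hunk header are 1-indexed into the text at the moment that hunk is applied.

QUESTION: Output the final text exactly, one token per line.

Hunk 1: at line 1 remove [qpqvm,ivst] add [too] -> 5 lines: vem rdrm too kgq zphil
Hunk 2: at line 1 remove [too] add [opj,vklg] -> 6 lines: vem rdrm opj vklg kgq zphil
Hunk 3: at line 1 remove [opj,vklg] add [anhq,beucc,agcy] -> 7 lines: vem rdrm anhq beucc agcy kgq zphil
Hunk 4: at line 1 remove [anhq,beucc] add [kci] -> 6 lines: vem rdrm kci agcy kgq zphil
Hunk 5: at line 2 remove [agcy] add [qslkc,afv,usy] -> 8 lines: vem rdrm kci qslkc afv usy kgq zphil

Answer: vem
rdrm
kci
qslkc
afv
usy
kgq
zphil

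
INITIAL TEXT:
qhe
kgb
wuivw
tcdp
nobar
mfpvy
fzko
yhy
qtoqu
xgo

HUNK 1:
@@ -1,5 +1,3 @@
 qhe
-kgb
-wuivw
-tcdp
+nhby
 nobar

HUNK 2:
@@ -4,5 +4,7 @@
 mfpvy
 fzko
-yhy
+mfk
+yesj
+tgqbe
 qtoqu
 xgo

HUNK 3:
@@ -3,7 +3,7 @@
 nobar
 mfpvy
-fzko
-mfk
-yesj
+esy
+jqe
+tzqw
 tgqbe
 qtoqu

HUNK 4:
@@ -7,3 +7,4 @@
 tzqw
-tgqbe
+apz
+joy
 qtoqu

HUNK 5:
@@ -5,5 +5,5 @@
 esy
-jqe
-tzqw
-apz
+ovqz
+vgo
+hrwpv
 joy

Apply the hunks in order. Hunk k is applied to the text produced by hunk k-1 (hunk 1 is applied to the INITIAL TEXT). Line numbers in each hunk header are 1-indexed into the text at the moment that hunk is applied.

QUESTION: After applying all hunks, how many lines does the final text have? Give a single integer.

Hunk 1: at line 1 remove [kgb,wuivw,tcdp] add [nhby] -> 8 lines: qhe nhby nobar mfpvy fzko yhy qtoqu xgo
Hunk 2: at line 4 remove [yhy] add [mfk,yesj,tgqbe] -> 10 lines: qhe nhby nobar mfpvy fzko mfk yesj tgqbe qtoqu xgo
Hunk 3: at line 3 remove [fzko,mfk,yesj] add [esy,jqe,tzqw] -> 10 lines: qhe nhby nobar mfpvy esy jqe tzqw tgqbe qtoqu xgo
Hunk 4: at line 7 remove [tgqbe] add [apz,joy] -> 11 lines: qhe nhby nobar mfpvy esy jqe tzqw apz joy qtoqu xgo
Hunk 5: at line 5 remove [jqe,tzqw,apz] add [ovqz,vgo,hrwpv] -> 11 lines: qhe nhby nobar mfpvy esy ovqz vgo hrwpv joy qtoqu xgo
Final line count: 11

Answer: 11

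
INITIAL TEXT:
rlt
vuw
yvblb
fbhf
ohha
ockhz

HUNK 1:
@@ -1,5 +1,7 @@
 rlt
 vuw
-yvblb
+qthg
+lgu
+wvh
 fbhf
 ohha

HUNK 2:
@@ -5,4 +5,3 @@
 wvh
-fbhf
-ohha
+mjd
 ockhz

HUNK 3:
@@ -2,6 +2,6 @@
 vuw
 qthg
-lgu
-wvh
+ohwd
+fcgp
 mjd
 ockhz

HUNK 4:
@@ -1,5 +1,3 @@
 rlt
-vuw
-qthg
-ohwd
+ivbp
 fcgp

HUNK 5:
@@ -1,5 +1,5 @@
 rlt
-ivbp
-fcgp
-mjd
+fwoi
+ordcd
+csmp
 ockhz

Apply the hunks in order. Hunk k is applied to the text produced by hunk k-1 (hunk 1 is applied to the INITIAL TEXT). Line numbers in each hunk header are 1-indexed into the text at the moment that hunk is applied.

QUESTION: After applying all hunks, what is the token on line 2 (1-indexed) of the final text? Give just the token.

Answer: fwoi

Derivation:
Hunk 1: at line 1 remove [yvblb] add [qthg,lgu,wvh] -> 8 lines: rlt vuw qthg lgu wvh fbhf ohha ockhz
Hunk 2: at line 5 remove [fbhf,ohha] add [mjd] -> 7 lines: rlt vuw qthg lgu wvh mjd ockhz
Hunk 3: at line 2 remove [lgu,wvh] add [ohwd,fcgp] -> 7 lines: rlt vuw qthg ohwd fcgp mjd ockhz
Hunk 4: at line 1 remove [vuw,qthg,ohwd] add [ivbp] -> 5 lines: rlt ivbp fcgp mjd ockhz
Hunk 5: at line 1 remove [ivbp,fcgp,mjd] add [fwoi,ordcd,csmp] -> 5 lines: rlt fwoi ordcd csmp ockhz
Final line 2: fwoi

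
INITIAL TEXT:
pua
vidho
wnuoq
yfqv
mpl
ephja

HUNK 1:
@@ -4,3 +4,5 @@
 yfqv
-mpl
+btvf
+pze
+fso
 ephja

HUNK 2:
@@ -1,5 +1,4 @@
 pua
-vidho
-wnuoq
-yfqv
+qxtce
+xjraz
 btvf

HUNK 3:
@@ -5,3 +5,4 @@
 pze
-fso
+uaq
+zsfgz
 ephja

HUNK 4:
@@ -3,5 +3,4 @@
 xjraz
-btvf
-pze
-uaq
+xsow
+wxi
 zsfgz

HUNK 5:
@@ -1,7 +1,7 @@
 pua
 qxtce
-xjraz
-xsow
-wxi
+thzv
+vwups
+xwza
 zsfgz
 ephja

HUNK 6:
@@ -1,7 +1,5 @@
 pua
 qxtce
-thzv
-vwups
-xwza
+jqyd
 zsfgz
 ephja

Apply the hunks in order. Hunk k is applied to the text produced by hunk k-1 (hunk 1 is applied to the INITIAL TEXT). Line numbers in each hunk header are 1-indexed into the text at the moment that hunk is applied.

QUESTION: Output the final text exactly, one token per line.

Answer: pua
qxtce
jqyd
zsfgz
ephja

Derivation:
Hunk 1: at line 4 remove [mpl] add [btvf,pze,fso] -> 8 lines: pua vidho wnuoq yfqv btvf pze fso ephja
Hunk 2: at line 1 remove [vidho,wnuoq,yfqv] add [qxtce,xjraz] -> 7 lines: pua qxtce xjraz btvf pze fso ephja
Hunk 3: at line 5 remove [fso] add [uaq,zsfgz] -> 8 lines: pua qxtce xjraz btvf pze uaq zsfgz ephja
Hunk 4: at line 3 remove [btvf,pze,uaq] add [xsow,wxi] -> 7 lines: pua qxtce xjraz xsow wxi zsfgz ephja
Hunk 5: at line 1 remove [xjraz,xsow,wxi] add [thzv,vwups,xwza] -> 7 lines: pua qxtce thzv vwups xwza zsfgz ephja
Hunk 6: at line 1 remove [thzv,vwups,xwza] add [jqyd] -> 5 lines: pua qxtce jqyd zsfgz ephja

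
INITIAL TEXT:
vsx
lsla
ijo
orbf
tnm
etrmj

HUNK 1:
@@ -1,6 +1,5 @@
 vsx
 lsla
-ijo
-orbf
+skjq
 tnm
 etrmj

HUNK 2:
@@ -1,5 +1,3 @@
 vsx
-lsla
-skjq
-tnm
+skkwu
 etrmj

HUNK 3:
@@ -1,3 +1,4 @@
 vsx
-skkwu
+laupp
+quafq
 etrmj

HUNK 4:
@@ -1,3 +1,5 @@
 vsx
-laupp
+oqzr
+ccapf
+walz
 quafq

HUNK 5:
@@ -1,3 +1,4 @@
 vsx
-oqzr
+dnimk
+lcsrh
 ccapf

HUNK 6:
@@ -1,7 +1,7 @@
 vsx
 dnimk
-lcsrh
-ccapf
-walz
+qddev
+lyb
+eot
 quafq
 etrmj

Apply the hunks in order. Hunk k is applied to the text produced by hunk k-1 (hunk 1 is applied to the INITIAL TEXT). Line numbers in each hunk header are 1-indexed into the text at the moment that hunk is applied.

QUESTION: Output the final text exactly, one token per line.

Answer: vsx
dnimk
qddev
lyb
eot
quafq
etrmj

Derivation:
Hunk 1: at line 1 remove [ijo,orbf] add [skjq] -> 5 lines: vsx lsla skjq tnm etrmj
Hunk 2: at line 1 remove [lsla,skjq,tnm] add [skkwu] -> 3 lines: vsx skkwu etrmj
Hunk 3: at line 1 remove [skkwu] add [laupp,quafq] -> 4 lines: vsx laupp quafq etrmj
Hunk 4: at line 1 remove [laupp] add [oqzr,ccapf,walz] -> 6 lines: vsx oqzr ccapf walz quafq etrmj
Hunk 5: at line 1 remove [oqzr] add [dnimk,lcsrh] -> 7 lines: vsx dnimk lcsrh ccapf walz quafq etrmj
Hunk 6: at line 1 remove [lcsrh,ccapf,walz] add [qddev,lyb,eot] -> 7 lines: vsx dnimk qddev lyb eot quafq etrmj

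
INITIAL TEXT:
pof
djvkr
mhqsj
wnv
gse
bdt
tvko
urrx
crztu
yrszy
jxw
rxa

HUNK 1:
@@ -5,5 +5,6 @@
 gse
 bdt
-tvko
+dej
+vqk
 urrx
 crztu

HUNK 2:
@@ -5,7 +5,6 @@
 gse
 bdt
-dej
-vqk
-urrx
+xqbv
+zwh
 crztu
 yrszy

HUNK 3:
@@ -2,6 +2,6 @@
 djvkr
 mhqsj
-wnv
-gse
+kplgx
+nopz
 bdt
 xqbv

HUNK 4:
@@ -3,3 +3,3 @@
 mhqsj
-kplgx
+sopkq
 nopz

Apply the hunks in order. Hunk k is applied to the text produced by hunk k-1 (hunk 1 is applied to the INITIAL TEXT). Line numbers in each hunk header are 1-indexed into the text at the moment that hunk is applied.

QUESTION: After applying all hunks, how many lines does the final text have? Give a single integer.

Answer: 12

Derivation:
Hunk 1: at line 5 remove [tvko] add [dej,vqk] -> 13 lines: pof djvkr mhqsj wnv gse bdt dej vqk urrx crztu yrszy jxw rxa
Hunk 2: at line 5 remove [dej,vqk,urrx] add [xqbv,zwh] -> 12 lines: pof djvkr mhqsj wnv gse bdt xqbv zwh crztu yrszy jxw rxa
Hunk 3: at line 2 remove [wnv,gse] add [kplgx,nopz] -> 12 lines: pof djvkr mhqsj kplgx nopz bdt xqbv zwh crztu yrszy jxw rxa
Hunk 4: at line 3 remove [kplgx] add [sopkq] -> 12 lines: pof djvkr mhqsj sopkq nopz bdt xqbv zwh crztu yrszy jxw rxa
Final line count: 12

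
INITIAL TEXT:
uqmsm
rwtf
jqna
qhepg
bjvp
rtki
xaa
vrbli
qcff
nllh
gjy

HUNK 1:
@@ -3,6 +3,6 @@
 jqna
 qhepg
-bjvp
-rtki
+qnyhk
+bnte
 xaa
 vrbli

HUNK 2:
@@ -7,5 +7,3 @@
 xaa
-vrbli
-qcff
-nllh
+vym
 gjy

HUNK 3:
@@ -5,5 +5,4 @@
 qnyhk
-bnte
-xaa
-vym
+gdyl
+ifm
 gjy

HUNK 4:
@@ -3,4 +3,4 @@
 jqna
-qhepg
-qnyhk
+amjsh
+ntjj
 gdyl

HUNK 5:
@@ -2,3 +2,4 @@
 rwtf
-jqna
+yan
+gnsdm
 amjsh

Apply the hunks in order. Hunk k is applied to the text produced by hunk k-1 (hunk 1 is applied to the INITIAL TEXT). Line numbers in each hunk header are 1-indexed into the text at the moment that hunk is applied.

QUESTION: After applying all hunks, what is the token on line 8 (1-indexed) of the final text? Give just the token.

Hunk 1: at line 3 remove [bjvp,rtki] add [qnyhk,bnte] -> 11 lines: uqmsm rwtf jqna qhepg qnyhk bnte xaa vrbli qcff nllh gjy
Hunk 2: at line 7 remove [vrbli,qcff,nllh] add [vym] -> 9 lines: uqmsm rwtf jqna qhepg qnyhk bnte xaa vym gjy
Hunk 3: at line 5 remove [bnte,xaa,vym] add [gdyl,ifm] -> 8 lines: uqmsm rwtf jqna qhepg qnyhk gdyl ifm gjy
Hunk 4: at line 3 remove [qhepg,qnyhk] add [amjsh,ntjj] -> 8 lines: uqmsm rwtf jqna amjsh ntjj gdyl ifm gjy
Hunk 5: at line 2 remove [jqna] add [yan,gnsdm] -> 9 lines: uqmsm rwtf yan gnsdm amjsh ntjj gdyl ifm gjy
Final line 8: ifm

Answer: ifm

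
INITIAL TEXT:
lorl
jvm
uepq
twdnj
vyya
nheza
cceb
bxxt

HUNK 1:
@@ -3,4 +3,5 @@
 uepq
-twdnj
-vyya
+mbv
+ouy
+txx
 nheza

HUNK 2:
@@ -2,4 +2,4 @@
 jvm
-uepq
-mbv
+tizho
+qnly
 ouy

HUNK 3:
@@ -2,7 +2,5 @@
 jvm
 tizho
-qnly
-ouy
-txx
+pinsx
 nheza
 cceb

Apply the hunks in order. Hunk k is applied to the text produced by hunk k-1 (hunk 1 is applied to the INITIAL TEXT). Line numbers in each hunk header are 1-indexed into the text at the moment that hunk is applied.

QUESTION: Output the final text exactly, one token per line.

Hunk 1: at line 3 remove [twdnj,vyya] add [mbv,ouy,txx] -> 9 lines: lorl jvm uepq mbv ouy txx nheza cceb bxxt
Hunk 2: at line 2 remove [uepq,mbv] add [tizho,qnly] -> 9 lines: lorl jvm tizho qnly ouy txx nheza cceb bxxt
Hunk 3: at line 2 remove [qnly,ouy,txx] add [pinsx] -> 7 lines: lorl jvm tizho pinsx nheza cceb bxxt

Answer: lorl
jvm
tizho
pinsx
nheza
cceb
bxxt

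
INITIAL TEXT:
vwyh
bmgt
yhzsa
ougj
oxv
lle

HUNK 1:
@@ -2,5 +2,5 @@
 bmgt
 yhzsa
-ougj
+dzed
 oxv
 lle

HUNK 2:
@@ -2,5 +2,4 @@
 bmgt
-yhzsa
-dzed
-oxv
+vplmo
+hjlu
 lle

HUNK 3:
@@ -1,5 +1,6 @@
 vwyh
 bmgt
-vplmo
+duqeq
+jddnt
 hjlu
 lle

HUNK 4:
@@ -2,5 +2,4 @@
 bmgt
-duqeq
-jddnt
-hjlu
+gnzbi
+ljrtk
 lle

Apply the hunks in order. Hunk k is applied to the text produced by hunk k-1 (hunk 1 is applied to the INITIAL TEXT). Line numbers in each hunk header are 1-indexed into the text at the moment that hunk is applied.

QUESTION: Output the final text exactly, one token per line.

Answer: vwyh
bmgt
gnzbi
ljrtk
lle

Derivation:
Hunk 1: at line 2 remove [ougj] add [dzed] -> 6 lines: vwyh bmgt yhzsa dzed oxv lle
Hunk 2: at line 2 remove [yhzsa,dzed,oxv] add [vplmo,hjlu] -> 5 lines: vwyh bmgt vplmo hjlu lle
Hunk 3: at line 1 remove [vplmo] add [duqeq,jddnt] -> 6 lines: vwyh bmgt duqeq jddnt hjlu lle
Hunk 4: at line 2 remove [duqeq,jddnt,hjlu] add [gnzbi,ljrtk] -> 5 lines: vwyh bmgt gnzbi ljrtk lle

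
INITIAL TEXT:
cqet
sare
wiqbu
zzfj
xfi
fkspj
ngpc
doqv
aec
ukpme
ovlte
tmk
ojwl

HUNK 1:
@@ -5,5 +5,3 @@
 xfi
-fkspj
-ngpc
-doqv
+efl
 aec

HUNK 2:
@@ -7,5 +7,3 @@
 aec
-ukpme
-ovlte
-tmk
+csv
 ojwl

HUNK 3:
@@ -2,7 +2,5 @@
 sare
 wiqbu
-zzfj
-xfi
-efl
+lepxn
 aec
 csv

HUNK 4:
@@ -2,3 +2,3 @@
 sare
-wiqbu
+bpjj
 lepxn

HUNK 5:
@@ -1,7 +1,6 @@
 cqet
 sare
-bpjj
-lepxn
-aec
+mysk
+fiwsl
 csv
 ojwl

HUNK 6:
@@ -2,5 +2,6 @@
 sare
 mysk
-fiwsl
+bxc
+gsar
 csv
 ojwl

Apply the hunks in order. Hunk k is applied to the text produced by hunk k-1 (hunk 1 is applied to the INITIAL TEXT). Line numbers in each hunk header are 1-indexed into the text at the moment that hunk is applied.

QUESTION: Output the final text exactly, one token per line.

Hunk 1: at line 5 remove [fkspj,ngpc,doqv] add [efl] -> 11 lines: cqet sare wiqbu zzfj xfi efl aec ukpme ovlte tmk ojwl
Hunk 2: at line 7 remove [ukpme,ovlte,tmk] add [csv] -> 9 lines: cqet sare wiqbu zzfj xfi efl aec csv ojwl
Hunk 3: at line 2 remove [zzfj,xfi,efl] add [lepxn] -> 7 lines: cqet sare wiqbu lepxn aec csv ojwl
Hunk 4: at line 2 remove [wiqbu] add [bpjj] -> 7 lines: cqet sare bpjj lepxn aec csv ojwl
Hunk 5: at line 1 remove [bpjj,lepxn,aec] add [mysk,fiwsl] -> 6 lines: cqet sare mysk fiwsl csv ojwl
Hunk 6: at line 2 remove [fiwsl] add [bxc,gsar] -> 7 lines: cqet sare mysk bxc gsar csv ojwl

Answer: cqet
sare
mysk
bxc
gsar
csv
ojwl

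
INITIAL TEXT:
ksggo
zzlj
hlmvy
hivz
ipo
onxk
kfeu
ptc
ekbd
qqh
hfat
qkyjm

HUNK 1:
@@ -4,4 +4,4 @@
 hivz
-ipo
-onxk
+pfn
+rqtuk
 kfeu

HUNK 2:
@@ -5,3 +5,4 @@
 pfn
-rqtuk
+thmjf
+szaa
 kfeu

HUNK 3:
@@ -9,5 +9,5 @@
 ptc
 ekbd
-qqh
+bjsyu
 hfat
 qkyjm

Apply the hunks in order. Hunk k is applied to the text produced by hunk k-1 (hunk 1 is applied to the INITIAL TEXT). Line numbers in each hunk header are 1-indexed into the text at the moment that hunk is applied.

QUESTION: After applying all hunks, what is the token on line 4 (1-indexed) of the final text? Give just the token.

Answer: hivz

Derivation:
Hunk 1: at line 4 remove [ipo,onxk] add [pfn,rqtuk] -> 12 lines: ksggo zzlj hlmvy hivz pfn rqtuk kfeu ptc ekbd qqh hfat qkyjm
Hunk 2: at line 5 remove [rqtuk] add [thmjf,szaa] -> 13 lines: ksggo zzlj hlmvy hivz pfn thmjf szaa kfeu ptc ekbd qqh hfat qkyjm
Hunk 3: at line 9 remove [qqh] add [bjsyu] -> 13 lines: ksggo zzlj hlmvy hivz pfn thmjf szaa kfeu ptc ekbd bjsyu hfat qkyjm
Final line 4: hivz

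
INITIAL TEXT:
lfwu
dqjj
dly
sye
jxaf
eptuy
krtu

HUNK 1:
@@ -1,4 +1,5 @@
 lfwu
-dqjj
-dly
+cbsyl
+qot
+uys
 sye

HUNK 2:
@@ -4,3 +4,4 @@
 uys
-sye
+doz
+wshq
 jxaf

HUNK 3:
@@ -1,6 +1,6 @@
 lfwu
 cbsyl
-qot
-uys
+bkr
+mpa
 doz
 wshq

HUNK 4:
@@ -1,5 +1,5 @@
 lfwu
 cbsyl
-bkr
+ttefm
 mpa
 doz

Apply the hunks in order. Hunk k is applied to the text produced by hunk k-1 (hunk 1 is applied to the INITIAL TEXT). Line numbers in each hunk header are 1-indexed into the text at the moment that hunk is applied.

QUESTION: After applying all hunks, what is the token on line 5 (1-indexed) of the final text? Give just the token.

Answer: doz

Derivation:
Hunk 1: at line 1 remove [dqjj,dly] add [cbsyl,qot,uys] -> 8 lines: lfwu cbsyl qot uys sye jxaf eptuy krtu
Hunk 2: at line 4 remove [sye] add [doz,wshq] -> 9 lines: lfwu cbsyl qot uys doz wshq jxaf eptuy krtu
Hunk 3: at line 1 remove [qot,uys] add [bkr,mpa] -> 9 lines: lfwu cbsyl bkr mpa doz wshq jxaf eptuy krtu
Hunk 4: at line 1 remove [bkr] add [ttefm] -> 9 lines: lfwu cbsyl ttefm mpa doz wshq jxaf eptuy krtu
Final line 5: doz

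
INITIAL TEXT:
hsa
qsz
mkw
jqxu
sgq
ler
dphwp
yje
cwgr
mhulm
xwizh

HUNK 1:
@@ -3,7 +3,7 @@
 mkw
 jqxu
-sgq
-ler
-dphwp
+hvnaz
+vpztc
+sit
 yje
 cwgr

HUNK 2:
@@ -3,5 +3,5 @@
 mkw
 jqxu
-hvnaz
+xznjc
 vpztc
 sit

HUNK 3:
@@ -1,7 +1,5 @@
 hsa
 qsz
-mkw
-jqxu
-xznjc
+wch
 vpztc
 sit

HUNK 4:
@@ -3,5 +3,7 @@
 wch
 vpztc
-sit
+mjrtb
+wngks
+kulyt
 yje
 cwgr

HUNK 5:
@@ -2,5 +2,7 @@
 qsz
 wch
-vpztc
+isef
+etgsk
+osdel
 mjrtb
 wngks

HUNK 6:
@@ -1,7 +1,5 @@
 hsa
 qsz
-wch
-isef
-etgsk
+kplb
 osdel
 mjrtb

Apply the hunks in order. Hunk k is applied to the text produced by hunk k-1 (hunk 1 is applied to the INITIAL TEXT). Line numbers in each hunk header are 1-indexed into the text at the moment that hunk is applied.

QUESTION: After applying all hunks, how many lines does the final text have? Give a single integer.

Hunk 1: at line 3 remove [sgq,ler,dphwp] add [hvnaz,vpztc,sit] -> 11 lines: hsa qsz mkw jqxu hvnaz vpztc sit yje cwgr mhulm xwizh
Hunk 2: at line 3 remove [hvnaz] add [xznjc] -> 11 lines: hsa qsz mkw jqxu xznjc vpztc sit yje cwgr mhulm xwizh
Hunk 3: at line 1 remove [mkw,jqxu,xznjc] add [wch] -> 9 lines: hsa qsz wch vpztc sit yje cwgr mhulm xwizh
Hunk 4: at line 3 remove [sit] add [mjrtb,wngks,kulyt] -> 11 lines: hsa qsz wch vpztc mjrtb wngks kulyt yje cwgr mhulm xwizh
Hunk 5: at line 2 remove [vpztc] add [isef,etgsk,osdel] -> 13 lines: hsa qsz wch isef etgsk osdel mjrtb wngks kulyt yje cwgr mhulm xwizh
Hunk 6: at line 1 remove [wch,isef,etgsk] add [kplb] -> 11 lines: hsa qsz kplb osdel mjrtb wngks kulyt yje cwgr mhulm xwizh
Final line count: 11

Answer: 11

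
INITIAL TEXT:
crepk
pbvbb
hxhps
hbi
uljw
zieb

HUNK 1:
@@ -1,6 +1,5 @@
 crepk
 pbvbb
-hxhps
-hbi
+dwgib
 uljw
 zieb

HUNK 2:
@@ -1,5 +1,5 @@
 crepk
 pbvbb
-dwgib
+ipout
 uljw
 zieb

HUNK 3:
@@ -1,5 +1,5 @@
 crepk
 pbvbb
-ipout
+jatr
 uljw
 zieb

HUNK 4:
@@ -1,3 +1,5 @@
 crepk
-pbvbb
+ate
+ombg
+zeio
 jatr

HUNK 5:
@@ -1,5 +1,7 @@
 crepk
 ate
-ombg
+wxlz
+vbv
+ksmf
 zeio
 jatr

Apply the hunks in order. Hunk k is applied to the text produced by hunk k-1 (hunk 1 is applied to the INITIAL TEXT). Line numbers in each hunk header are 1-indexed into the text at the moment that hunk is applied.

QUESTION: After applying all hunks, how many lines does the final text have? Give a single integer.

Answer: 9

Derivation:
Hunk 1: at line 1 remove [hxhps,hbi] add [dwgib] -> 5 lines: crepk pbvbb dwgib uljw zieb
Hunk 2: at line 1 remove [dwgib] add [ipout] -> 5 lines: crepk pbvbb ipout uljw zieb
Hunk 3: at line 1 remove [ipout] add [jatr] -> 5 lines: crepk pbvbb jatr uljw zieb
Hunk 4: at line 1 remove [pbvbb] add [ate,ombg,zeio] -> 7 lines: crepk ate ombg zeio jatr uljw zieb
Hunk 5: at line 1 remove [ombg] add [wxlz,vbv,ksmf] -> 9 lines: crepk ate wxlz vbv ksmf zeio jatr uljw zieb
Final line count: 9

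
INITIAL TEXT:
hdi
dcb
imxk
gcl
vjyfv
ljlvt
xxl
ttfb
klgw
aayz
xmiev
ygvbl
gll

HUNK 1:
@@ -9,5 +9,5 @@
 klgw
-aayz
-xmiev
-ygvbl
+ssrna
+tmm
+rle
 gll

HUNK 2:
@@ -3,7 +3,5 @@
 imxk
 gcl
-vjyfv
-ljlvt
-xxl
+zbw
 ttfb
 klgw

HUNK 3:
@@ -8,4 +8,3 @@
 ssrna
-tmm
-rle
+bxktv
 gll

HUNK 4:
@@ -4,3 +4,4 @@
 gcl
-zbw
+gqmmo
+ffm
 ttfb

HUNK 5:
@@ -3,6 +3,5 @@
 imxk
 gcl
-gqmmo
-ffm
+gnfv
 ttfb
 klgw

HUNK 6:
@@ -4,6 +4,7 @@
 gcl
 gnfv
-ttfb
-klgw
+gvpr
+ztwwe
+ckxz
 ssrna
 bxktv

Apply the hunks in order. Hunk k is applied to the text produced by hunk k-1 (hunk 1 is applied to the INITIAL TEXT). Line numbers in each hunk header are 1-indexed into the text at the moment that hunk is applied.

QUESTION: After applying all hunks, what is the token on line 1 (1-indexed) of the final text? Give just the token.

Hunk 1: at line 9 remove [aayz,xmiev,ygvbl] add [ssrna,tmm,rle] -> 13 lines: hdi dcb imxk gcl vjyfv ljlvt xxl ttfb klgw ssrna tmm rle gll
Hunk 2: at line 3 remove [vjyfv,ljlvt,xxl] add [zbw] -> 11 lines: hdi dcb imxk gcl zbw ttfb klgw ssrna tmm rle gll
Hunk 3: at line 8 remove [tmm,rle] add [bxktv] -> 10 lines: hdi dcb imxk gcl zbw ttfb klgw ssrna bxktv gll
Hunk 4: at line 4 remove [zbw] add [gqmmo,ffm] -> 11 lines: hdi dcb imxk gcl gqmmo ffm ttfb klgw ssrna bxktv gll
Hunk 5: at line 3 remove [gqmmo,ffm] add [gnfv] -> 10 lines: hdi dcb imxk gcl gnfv ttfb klgw ssrna bxktv gll
Hunk 6: at line 4 remove [ttfb,klgw] add [gvpr,ztwwe,ckxz] -> 11 lines: hdi dcb imxk gcl gnfv gvpr ztwwe ckxz ssrna bxktv gll
Final line 1: hdi

Answer: hdi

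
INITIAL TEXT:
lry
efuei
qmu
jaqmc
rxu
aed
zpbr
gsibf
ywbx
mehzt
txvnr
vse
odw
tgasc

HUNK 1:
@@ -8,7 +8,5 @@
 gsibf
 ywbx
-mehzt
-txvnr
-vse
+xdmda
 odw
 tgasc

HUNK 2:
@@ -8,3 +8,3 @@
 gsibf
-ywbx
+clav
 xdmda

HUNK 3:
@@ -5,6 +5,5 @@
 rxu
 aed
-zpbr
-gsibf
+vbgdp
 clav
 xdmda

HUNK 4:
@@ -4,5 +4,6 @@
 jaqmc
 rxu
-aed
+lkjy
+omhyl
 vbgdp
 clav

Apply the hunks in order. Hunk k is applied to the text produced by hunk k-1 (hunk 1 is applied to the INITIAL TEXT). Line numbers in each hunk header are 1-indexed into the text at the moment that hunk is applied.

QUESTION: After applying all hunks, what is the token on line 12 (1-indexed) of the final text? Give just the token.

Hunk 1: at line 8 remove [mehzt,txvnr,vse] add [xdmda] -> 12 lines: lry efuei qmu jaqmc rxu aed zpbr gsibf ywbx xdmda odw tgasc
Hunk 2: at line 8 remove [ywbx] add [clav] -> 12 lines: lry efuei qmu jaqmc rxu aed zpbr gsibf clav xdmda odw tgasc
Hunk 3: at line 5 remove [zpbr,gsibf] add [vbgdp] -> 11 lines: lry efuei qmu jaqmc rxu aed vbgdp clav xdmda odw tgasc
Hunk 4: at line 4 remove [aed] add [lkjy,omhyl] -> 12 lines: lry efuei qmu jaqmc rxu lkjy omhyl vbgdp clav xdmda odw tgasc
Final line 12: tgasc

Answer: tgasc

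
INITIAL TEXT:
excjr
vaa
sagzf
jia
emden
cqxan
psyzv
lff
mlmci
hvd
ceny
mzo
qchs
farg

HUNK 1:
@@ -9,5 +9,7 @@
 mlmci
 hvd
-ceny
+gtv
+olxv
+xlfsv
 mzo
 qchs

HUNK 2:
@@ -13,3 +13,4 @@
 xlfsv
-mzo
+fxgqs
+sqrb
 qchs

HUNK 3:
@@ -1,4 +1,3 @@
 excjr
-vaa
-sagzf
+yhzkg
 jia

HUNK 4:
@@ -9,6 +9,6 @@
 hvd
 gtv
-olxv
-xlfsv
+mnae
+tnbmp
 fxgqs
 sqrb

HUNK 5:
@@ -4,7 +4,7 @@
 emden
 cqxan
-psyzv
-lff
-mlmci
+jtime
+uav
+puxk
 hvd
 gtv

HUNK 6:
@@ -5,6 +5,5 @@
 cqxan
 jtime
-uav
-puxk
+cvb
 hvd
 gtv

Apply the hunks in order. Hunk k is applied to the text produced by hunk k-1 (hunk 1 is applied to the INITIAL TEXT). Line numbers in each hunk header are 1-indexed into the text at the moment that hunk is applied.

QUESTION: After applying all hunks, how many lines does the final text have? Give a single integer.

Hunk 1: at line 9 remove [ceny] add [gtv,olxv,xlfsv] -> 16 lines: excjr vaa sagzf jia emden cqxan psyzv lff mlmci hvd gtv olxv xlfsv mzo qchs farg
Hunk 2: at line 13 remove [mzo] add [fxgqs,sqrb] -> 17 lines: excjr vaa sagzf jia emden cqxan psyzv lff mlmci hvd gtv olxv xlfsv fxgqs sqrb qchs farg
Hunk 3: at line 1 remove [vaa,sagzf] add [yhzkg] -> 16 lines: excjr yhzkg jia emden cqxan psyzv lff mlmci hvd gtv olxv xlfsv fxgqs sqrb qchs farg
Hunk 4: at line 9 remove [olxv,xlfsv] add [mnae,tnbmp] -> 16 lines: excjr yhzkg jia emden cqxan psyzv lff mlmci hvd gtv mnae tnbmp fxgqs sqrb qchs farg
Hunk 5: at line 4 remove [psyzv,lff,mlmci] add [jtime,uav,puxk] -> 16 lines: excjr yhzkg jia emden cqxan jtime uav puxk hvd gtv mnae tnbmp fxgqs sqrb qchs farg
Hunk 6: at line 5 remove [uav,puxk] add [cvb] -> 15 lines: excjr yhzkg jia emden cqxan jtime cvb hvd gtv mnae tnbmp fxgqs sqrb qchs farg
Final line count: 15

Answer: 15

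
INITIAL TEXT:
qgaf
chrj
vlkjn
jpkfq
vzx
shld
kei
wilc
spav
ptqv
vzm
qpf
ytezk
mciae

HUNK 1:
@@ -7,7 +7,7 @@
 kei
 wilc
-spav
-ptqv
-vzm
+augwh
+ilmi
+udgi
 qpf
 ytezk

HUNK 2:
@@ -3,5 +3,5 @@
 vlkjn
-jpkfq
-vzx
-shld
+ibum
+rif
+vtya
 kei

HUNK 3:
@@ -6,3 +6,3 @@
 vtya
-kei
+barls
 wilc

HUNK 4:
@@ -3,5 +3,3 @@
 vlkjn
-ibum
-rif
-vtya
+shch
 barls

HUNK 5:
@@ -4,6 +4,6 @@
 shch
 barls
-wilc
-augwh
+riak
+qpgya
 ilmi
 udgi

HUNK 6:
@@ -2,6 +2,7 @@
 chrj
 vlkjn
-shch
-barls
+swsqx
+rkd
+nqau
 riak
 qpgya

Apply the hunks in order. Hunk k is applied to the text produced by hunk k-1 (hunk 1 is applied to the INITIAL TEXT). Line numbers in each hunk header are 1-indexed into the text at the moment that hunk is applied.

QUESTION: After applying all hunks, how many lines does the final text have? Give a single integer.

Hunk 1: at line 7 remove [spav,ptqv,vzm] add [augwh,ilmi,udgi] -> 14 lines: qgaf chrj vlkjn jpkfq vzx shld kei wilc augwh ilmi udgi qpf ytezk mciae
Hunk 2: at line 3 remove [jpkfq,vzx,shld] add [ibum,rif,vtya] -> 14 lines: qgaf chrj vlkjn ibum rif vtya kei wilc augwh ilmi udgi qpf ytezk mciae
Hunk 3: at line 6 remove [kei] add [barls] -> 14 lines: qgaf chrj vlkjn ibum rif vtya barls wilc augwh ilmi udgi qpf ytezk mciae
Hunk 4: at line 3 remove [ibum,rif,vtya] add [shch] -> 12 lines: qgaf chrj vlkjn shch barls wilc augwh ilmi udgi qpf ytezk mciae
Hunk 5: at line 4 remove [wilc,augwh] add [riak,qpgya] -> 12 lines: qgaf chrj vlkjn shch barls riak qpgya ilmi udgi qpf ytezk mciae
Hunk 6: at line 2 remove [shch,barls] add [swsqx,rkd,nqau] -> 13 lines: qgaf chrj vlkjn swsqx rkd nqau riak qpgya ilmi udgi qpf ytezk mciae
Final line count: 13

Answer: 13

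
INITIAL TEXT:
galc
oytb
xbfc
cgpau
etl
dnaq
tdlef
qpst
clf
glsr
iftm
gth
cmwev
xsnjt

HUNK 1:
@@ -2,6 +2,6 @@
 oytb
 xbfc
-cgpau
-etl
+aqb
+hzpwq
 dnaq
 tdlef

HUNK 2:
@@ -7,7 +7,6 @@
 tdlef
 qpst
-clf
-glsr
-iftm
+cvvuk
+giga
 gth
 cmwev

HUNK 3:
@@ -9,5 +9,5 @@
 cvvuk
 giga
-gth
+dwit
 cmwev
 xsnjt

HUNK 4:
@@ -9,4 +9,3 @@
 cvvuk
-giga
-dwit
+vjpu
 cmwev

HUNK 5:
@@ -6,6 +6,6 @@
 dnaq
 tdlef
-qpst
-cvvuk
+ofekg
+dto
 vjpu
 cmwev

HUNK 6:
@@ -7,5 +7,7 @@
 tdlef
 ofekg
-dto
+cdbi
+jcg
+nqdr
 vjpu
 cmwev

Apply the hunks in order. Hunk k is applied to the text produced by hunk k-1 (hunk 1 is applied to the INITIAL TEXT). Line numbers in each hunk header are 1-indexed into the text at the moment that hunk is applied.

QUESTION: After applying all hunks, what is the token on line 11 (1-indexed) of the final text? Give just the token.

Hunk 1: at line 2 remove [cgpau,etl] add [aqb,hzpwq] -> 14 lines: galc oytb xbfc aqb hzpwq dnaq tdlef qpst clf glsr iftm gth cmwev xsnjt
Hunk 2: at line 7 remove [clf,glsr,iftm] add [cvvuk,giga] -> 13 lines: galc oytb xbfc aqb hzpwq dnaq tdlef qpst cvvuk giga gth cmwev xsnjt
Hunk 3: at line 9 remove [gth] add [dwit] -> 13 lines: galc oytb xbfc aqb hzpwq dnaq tdlef qpst cvvuk giga dwit cmwev xsnjt
Hunk 4: at line 9 remove [giga,dwit] add [vjpu] -> 12 lines: galc oytb xbfc aqb hzpwq dnaq tdlef qpst cvvuk vjpu cmwev xsnjt
Hunk 5: at line 6 remove [qpst,cvvuk] add [ofekg,dto] -> 12 lines: galc oytb xbfc aqb hzpwq dnaq tdlef ofekg dto vjpu cmwev xsnjt
Hunk 6: at line 7 remove [dto] add [cdbi,jcg,nqdr] -> 14 lines: galc oytb xbfc aqb hzpwq dnaq tdlef ofekg cdbi jcg nqdr vjpu cmwev xsnjt
Final line 11: nqdr

Answer: nqdr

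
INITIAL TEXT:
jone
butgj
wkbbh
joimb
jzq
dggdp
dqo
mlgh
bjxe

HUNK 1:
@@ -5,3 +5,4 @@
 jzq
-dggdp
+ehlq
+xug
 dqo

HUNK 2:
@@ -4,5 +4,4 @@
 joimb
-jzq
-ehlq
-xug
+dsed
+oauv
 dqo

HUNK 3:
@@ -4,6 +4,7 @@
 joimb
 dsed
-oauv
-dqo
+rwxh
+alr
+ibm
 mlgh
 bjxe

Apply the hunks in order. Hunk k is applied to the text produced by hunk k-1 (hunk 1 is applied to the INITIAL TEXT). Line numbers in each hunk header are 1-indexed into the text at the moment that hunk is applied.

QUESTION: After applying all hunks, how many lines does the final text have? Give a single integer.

Answer: 10

Derivation:
Hunk 1: at line 5 remove [dggdp] add [ehlq,xug] -> 10 lines: jone butgj wkbbh joimb jzq ehlq xug dqo mlgh bjxe
Hunk 2: at line 4 remove [jzq,ehlq,xug] add [dsed,oauv] -> 9 lines: jone butgj wkbbh joimb dsed oauv dqo mlgh bjxe
Hunk 3: at line 4 remove [oauv,dqo] add [rwxh,alr,ibm] -> 10 lines: jone butgj wkbbh joimb dsed rwxh alr ibm mlgh bjxe
Final line count: 10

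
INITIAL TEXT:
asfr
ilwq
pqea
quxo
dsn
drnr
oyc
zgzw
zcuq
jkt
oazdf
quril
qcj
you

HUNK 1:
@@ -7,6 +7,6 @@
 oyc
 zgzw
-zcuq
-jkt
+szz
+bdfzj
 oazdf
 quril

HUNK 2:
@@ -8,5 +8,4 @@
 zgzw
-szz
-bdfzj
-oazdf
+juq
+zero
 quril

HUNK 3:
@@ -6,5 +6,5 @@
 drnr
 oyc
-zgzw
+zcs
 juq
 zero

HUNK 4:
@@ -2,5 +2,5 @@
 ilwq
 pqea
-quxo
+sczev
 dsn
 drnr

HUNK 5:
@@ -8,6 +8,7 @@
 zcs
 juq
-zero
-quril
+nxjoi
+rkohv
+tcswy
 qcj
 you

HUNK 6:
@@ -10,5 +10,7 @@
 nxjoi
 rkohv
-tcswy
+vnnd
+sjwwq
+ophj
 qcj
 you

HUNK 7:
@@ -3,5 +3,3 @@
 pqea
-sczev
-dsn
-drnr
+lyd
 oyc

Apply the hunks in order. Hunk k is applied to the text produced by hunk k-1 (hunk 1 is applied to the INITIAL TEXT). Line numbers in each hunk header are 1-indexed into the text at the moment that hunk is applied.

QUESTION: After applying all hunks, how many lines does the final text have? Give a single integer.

Hunk 1: at line 7 remove [zcuq,jkt] add [szz,bdfzj] -> 14 lines: asfr ilwq pqea quxo dsn drnr oyc zgzw szz bdfzj oazdf quril qcj you
Hunk 2: at line 8 remove [szz,bdfzj,oazdf] add [juq,zero] -> 13 lines: asfr ilwq pqea quxo dsn drnr oyc zgzw juq zero quril qcj you
Hunk 3: at line 6 remove [zgzw] add [zcs] -> 13 lines: asfr ilwq pqea quxo dsn drnr oyc zcs juq zero quril qcj you
Hunk 4: at line 2 remove [quxo] add [sczev] -> 13 lines: asfr ilwq pqea sczev dsn drnr oyc zcs juq zero quril qcj you
Hunk 5: at line 8 remove [zero,quril] add [nxjoi,rkohv,tcswy] -> 14 lines: asfr ilwq pqea sczev dsn drnr oyc zcs juq nxjoi rkohv tcswy qcj you
Hunk 6: at line 10 remove [tcswy] add [vnnd,sjwwq,ophj] -> 16 lines: asfr ilwq pqea sczev dsn drnr oyc zcs juq nxjoi rkohv vnnd sjwwq ophj qcj you
Hunk 7: at line 3 remove [sczev,dsn,drnr] add [lyd] -> 14 lines: asfr ilwq pqea lyd oyc zcs juq nxjoi rkohv vnnd sjwwq ophj qcj you
Final line count: 14

Answer: 14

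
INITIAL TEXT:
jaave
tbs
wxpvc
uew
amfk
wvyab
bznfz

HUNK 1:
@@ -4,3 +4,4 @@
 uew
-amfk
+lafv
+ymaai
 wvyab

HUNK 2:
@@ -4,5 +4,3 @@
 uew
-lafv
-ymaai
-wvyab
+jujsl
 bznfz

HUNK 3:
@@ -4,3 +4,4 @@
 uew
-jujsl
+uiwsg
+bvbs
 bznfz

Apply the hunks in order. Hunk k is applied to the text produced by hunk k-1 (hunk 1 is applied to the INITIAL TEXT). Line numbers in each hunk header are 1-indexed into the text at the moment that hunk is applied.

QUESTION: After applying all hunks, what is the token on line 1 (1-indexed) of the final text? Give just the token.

Answer: jaave

Derivation:
Hunk 1: at line 4 remove [amfk] add [lafv,ymaai] -> 8 lines: jaave tbs wxpvc uew lafv ymaai wvyab bznfz
Hunk 2: at line 4 remove [lafv,ymaai,wvyab] add [jujsl] -> 6 lines: jaave tbs wxpvc uew jujsl bznfz
Hunk 3: at line 4 remove [jujsl] add [uiwsg,bvbs] -> 7 lines: jaave tbs wxpvc uew uiwsg bvbs bznfz
Final line 1: jaave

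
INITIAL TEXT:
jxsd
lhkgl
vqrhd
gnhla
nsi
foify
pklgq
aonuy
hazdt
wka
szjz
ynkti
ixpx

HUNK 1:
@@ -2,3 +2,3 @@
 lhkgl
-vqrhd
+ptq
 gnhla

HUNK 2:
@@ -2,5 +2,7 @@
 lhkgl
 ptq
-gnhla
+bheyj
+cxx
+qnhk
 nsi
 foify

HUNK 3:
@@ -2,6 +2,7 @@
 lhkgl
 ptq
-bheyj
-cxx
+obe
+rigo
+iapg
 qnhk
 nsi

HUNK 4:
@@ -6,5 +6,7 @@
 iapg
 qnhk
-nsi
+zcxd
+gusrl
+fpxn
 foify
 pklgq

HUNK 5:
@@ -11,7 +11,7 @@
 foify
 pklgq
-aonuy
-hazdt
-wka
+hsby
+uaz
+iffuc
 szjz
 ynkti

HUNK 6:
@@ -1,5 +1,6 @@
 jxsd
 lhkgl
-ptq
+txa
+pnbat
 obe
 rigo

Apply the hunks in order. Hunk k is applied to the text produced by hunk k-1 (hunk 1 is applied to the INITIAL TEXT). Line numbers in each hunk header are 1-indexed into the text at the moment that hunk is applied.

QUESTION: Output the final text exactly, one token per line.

Answer: jxsd
lhkgl
txa
pnbat
obe
rigo
iapg
qnhk
zcxd
gusrl
fpxn
foify
pklgq
hsby
uaz
iffuc
szjz
ynkti
ixpx

Derivation:
Hunk 1: at line 2 remove [vqrhd] add [ptq] -> 13 lines: jxsd lhkgl ptq gnhla nsi foify pklgq aonuy hazdt wka szjz ynkti ixpx
Hunk 2: at line 2 remove [gnhla] add [bheyj,cxx,qnhk] -> 15 lines: jxsd lhkgl ptq bheyj cxx qnhk nsi foify pklgq aonuy hazdt wka szjz ynkti ixpx
Hunk 3: at line 2 remove [bheyj,cxx] add [obe,rigo,iapg] -> 16 lines: jxsd lhkgl ptq obe rigo iapg qnhk nsi foify pklgq aonuy hazdt wka szjz ynkti ixpx
Hunk 4: at line 6 remove [nsi] add [zcxd,gusrl,fpxn] -> 18 lines: jxsd lhkgl ptq obe rigo iapg qnhk zcxd gusrl fpxn foify pklgq aonuy hazdt wka szjz ynkti ixpx
Hunk 5: at line 11 remove [aonuy,hazdt,wka] add [hsby,uaz,iffuc] -> 18 lines: jxsd lhkgl ptq obe rigo iapg qnhk zcxd gusrl fpxn foify pklgq hsby uaz iffuc szjz ynkti ixpx
Hunk 6: at line 1 remove [ptq] add [txa,pnbat] -> 19 lines: jxsd lhkgl txa pnbat obe rigo iapg qnhk zcxd gusrl fpxn foify pklgq hsby uaz iffuc szjz ynkti ixpx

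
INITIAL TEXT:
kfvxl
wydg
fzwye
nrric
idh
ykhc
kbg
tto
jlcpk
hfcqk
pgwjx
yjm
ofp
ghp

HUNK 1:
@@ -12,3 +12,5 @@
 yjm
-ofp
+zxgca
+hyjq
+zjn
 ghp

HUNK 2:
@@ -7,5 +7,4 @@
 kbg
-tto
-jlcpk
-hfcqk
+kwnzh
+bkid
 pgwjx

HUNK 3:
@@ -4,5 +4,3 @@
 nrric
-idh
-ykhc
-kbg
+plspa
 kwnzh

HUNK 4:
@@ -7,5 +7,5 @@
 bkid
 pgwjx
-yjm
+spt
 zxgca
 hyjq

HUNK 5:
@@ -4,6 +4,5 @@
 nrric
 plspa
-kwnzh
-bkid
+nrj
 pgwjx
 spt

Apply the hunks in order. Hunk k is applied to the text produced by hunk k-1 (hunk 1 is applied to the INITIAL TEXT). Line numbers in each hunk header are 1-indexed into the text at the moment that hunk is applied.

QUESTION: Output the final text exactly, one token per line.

Answer: kfvxl
wydg
fzwye
nrric
plspa
nrj
pgwjx
spt
zxgca
hyjq
zjn
ghp

Derivation:
Hunk 1: at line 12 remove [ofp] add [zxgca,hyjq,zjn] -> 16 lines: kfvxl wydg fzwye nrric idh ykhc kbg tto jlcpk hfcqk pgwjx yjm zxgca hyjq zjn ghp
Hunk 2: at line 7 remove [tto,jlcpk,hfcqk] add [kwnzh,bkid] -> 15 lines: kfvxl wydg fzwye nrric idh ykhc kbg kwnzh bkid pgwjx yjm zxgca hyjq zjn ghp
Hunk 3: at line 4 remove [idh,ykhc,kbg] add [plspa] -> 13 lines: kfvxl wydg fzwye nrric plspa kwnzh bkid pgwjx yjm zxgca hyjq zjn ghp
Hunk 4: at line 7 remove [yjm] add [spt] -> 13 lines: kfvxl wydg fzwye nrric plspa kwnzh bkid pgwjx spt zxgca hyjq zjn ghp
Hunk 5: at line 4 remove [kwnzh,bkid] add [nrj] -> 12 lines: kfvxl wydg fzwye nrric plspa nrj pgwjx spt zxgca hyjq zjn ghp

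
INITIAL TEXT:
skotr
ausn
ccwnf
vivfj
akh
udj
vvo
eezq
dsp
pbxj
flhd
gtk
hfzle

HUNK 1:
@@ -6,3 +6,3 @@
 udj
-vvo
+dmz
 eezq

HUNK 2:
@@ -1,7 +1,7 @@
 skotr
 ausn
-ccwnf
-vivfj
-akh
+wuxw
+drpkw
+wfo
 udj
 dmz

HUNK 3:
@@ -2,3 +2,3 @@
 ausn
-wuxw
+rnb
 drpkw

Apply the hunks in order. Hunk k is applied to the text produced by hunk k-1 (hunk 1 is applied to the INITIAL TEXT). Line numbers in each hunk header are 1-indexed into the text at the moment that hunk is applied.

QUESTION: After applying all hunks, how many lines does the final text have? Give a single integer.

Hunk 1: at line 6 remove [vvo] add [dmz] -> 13 lines: skotr ausn ccwnf vivfj akh udj dmz eezq dsp pbxj flhd gtk hfzle
Hunk 2: at line 1 remove [ccwnf,vivfj,akh] add [wuxw,drpkw,wfo] -> 13 lines: skotr ausn wuxw drpkw wfo udj dmz eezq dsp pbxj flhd gtk hfzle
Hunk 3: at line 2 remove [wuxw] add [rnb] -> 13 lines: skotr ausn rnb drpkw wfo udj dmz eezq dsp pbxj flhd gtk hfzle
Final line count: 13

Answer: 13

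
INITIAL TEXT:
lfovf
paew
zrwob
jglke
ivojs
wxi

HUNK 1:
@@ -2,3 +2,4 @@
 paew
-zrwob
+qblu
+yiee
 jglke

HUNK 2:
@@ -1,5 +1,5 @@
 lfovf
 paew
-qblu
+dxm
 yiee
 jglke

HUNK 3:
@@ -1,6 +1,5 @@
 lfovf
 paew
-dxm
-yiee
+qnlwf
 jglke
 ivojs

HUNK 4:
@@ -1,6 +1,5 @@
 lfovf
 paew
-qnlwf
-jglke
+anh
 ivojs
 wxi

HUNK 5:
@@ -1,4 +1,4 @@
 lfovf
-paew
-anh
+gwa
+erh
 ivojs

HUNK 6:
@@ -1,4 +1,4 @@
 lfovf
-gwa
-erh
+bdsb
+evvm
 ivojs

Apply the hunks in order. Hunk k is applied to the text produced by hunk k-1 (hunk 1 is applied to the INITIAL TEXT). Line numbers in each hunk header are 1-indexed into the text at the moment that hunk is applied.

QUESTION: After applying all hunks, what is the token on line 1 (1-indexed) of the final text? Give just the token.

Hunk 1: at line 2 remove [zrwob] add [qblu,yiee] -> 7 lines: lfovf paew qblu yiee jglke ivojs wxi
Hunk 2: at line 1 remove [qblu] add [dxm] -> 7 lines: lfovf paew dxm yiee jglke ivojs wxi
Hunk 3: at line 1 remove [dxm,yiee] add [qnlwf] -> 6 lines: lfovf paew qnlwf jglke ivojs wxi
Hunk 4: at line 1 remove [qnlwf,jglke] add [anh] -> 5 lines: lfovf paew anh ivojs wxi
Hunk 5: at line 1 remove [paew,anh] add [gwa,erh] -> 5 lines: lfovf gwa erh ivojs wxi
Hunk 6: at line 1 remove [gwa,erh] add [bdsb,evvm] -> 5 lines: lfovf bdsb evvm ivojs wxi
Final line 1: lfovf

Answer: lfovf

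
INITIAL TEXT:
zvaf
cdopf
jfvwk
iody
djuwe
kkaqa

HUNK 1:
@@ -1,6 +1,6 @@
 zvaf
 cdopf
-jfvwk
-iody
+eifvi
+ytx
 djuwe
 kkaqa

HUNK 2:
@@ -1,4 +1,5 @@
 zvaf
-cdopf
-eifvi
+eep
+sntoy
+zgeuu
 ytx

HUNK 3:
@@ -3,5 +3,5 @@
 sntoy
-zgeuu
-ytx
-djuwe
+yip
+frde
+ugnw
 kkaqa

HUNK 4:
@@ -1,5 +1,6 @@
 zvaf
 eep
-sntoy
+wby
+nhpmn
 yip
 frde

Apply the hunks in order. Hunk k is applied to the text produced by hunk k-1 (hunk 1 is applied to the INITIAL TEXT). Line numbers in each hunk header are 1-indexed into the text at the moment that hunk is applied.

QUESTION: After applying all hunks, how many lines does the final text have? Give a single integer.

Hunk 1: at line 1 remove [jfvwk,iody] add [eifvi,ytx] -> 6 lines: zvaf cdopf eifvi ytx djuwe kkaqa
Hunk 2: at line 1 remove [cdopf,eifvi] add [eep,sntoy,zgeuu] -> 7 lines: zvaf eep sntoy zgeuu ytx djuwe kkaqa
Hunk 3: at line 3 remove [zgeuu,ytx,djuwe] add [yip,frde,ugnw] -> 7 lines: zvaf eep sntoy yip frde ugnw kkaqa
Hunk 4: at line 1 remove [sntoy] add [wby,nhpmn] -> 8 lines: zvaf eep wby nhpmn yip frde ugnw kkaqa
Final line count: 8

Answer: 8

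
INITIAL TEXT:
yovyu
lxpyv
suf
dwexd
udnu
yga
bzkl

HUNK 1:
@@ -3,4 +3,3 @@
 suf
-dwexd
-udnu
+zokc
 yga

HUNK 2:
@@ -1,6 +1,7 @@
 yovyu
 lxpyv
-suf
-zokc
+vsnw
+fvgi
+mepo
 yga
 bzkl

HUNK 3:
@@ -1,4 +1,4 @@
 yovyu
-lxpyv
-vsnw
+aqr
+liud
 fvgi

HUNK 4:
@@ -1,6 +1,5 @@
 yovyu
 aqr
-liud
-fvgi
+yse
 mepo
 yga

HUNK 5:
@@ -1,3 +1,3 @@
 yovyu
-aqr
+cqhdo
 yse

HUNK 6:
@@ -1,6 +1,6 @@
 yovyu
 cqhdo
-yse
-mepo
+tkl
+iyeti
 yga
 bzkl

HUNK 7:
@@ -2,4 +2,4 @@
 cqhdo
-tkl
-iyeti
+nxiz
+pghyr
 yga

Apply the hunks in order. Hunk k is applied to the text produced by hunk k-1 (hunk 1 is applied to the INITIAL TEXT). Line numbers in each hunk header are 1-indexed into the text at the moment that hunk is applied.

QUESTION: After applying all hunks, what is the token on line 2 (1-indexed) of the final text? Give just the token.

Answer: cqhdo

Derivation:
Hunk 1: at line 3 remove [dwexd,udnu] add [zokc] -> 6 lines: yovyu lxpyv suf zokc yga bzkl
Hunk 2: at line 1 remove [suf,zokc] add [vsnw,fvgi,mepo] -> 7 lines: yovyu lxpyv vsnw fvgi mepo yga bzkl
Hunk 3: at line 1 remove [lxpyv,vsnw] add [aqr,liud] -> 7 lines: yovyu aqr liud fvgi mepo yga bzkl
Hunk 4: at line 1 remove [liud,fvgi] add [yse] -> 6 lines: yovyu aqr yse mepo yga bzkl
Hunk 5: at line 1 remove [aqr] add [cqhdo] -> 6 lines: yovyu cqhdo yse mepo yga bzkl
Hunk 6: at line 1 remove [yse,mepo] add [tkl,iyeti] -> 6 lines: yovyu cqhdo tkl iyeti yga bzkl
Hunk 7: at line 2 remove [tkl,iyeti] add [nxiz,pghyr] -> 6 lines: yovyu cqhdo nxiz pghyr yga bzkl
Final line 2: cqhdo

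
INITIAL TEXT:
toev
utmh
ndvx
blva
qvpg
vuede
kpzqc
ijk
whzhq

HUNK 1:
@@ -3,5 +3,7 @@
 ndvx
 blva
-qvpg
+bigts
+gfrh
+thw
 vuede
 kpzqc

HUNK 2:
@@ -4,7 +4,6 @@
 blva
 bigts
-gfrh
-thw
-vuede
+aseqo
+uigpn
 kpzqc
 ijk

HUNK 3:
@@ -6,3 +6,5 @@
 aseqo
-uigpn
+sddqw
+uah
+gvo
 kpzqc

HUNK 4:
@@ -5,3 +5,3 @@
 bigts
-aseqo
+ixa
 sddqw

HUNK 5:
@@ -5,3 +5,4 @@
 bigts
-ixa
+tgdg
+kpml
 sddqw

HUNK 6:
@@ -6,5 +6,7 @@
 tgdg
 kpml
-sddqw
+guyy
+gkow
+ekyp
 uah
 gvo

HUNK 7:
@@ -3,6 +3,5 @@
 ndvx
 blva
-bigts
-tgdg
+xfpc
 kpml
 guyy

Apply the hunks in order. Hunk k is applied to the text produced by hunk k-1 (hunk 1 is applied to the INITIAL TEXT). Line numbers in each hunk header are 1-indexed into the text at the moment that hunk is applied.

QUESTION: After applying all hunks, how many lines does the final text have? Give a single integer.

Answer: 14

Derivation:
Hunk 1: at line 3 remove [qvpg] add [bigts,gfrh,thw] -> 11 lines: toev utmh ndvx blva bigts gfrh thw vuede kpzqc ijk whzhq
Hunk 2: at line 4 remove [gfrh,thw,vuede] add [aseqo,uigpn] -> 10 lines: toev utmh ndvx blva bigts aseqo uigpn kpzqc ijk whzhq
Hunk 3: at line 6 remove [uigpn] add [sddqw,uah,gvo] -> 12 lines: toev utmh ndvx blva bigts aseqo sddqw uah gvo kpzqc ijk whzhq
Hunk 4: at line 5 remove [aseqo] add [ixa] -> 12 lines: toev utmh ndvx blva bigts ixa sddqw uah gvo kpzqc ijk whzhq
Hunk 5: at line 5 remove [ixa] add [tgdg,kpml] -> 13 lines: toev utmh ndvx blva bigts tgdg kpml sddqw uah gvo kpzqc ijk whzhq
Hunk 6: at line 6 remove [sddqw] add [guyy,gkow,ekyp] -> 15 lines: toev utmh ndvx blva bigts tgdg kpml guyy gkow ekyp uah gvo kpzqc ijk whzhq
Hunk 7: at line 3 remove [bigts,tgdg] add [xfpc] -> 14 lines: toev utmh ndvx blva xfpc kpml guyy gkow ekyp uah gvo kpzqc ijk whzhq
Final line count: 14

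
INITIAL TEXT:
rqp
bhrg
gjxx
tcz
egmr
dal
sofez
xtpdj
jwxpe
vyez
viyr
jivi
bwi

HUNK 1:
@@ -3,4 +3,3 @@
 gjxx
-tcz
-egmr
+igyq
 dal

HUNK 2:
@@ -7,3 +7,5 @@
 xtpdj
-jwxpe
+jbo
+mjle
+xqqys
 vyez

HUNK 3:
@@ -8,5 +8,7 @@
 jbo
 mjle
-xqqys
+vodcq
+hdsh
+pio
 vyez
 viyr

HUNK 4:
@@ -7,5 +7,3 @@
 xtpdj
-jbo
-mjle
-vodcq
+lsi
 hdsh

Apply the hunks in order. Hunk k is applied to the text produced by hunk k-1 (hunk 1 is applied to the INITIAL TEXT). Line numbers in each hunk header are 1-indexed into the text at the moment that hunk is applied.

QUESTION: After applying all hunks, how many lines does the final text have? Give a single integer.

Hunk 1: at line 3 remove [tcz,egmr] add [igyq] -> 12 lines: rqp bhrg gjxx igyq dal sofez xtpdj jwxpe vyez viyr jivi bwi
Hunk 2: at line 7 remove [jwxpe] add [jbo,mjle,xqqys] -> 14 lines: rqp bhrg gjxx igyq dal sofez xtpdj jbo mjle xqqys vyez viyr jivi bwi
Hunk 3: at line 8 remove [xqqys] add [vodcq,hdsh,pio] -> 16 lines: rqp bhrg gjxx igyq dal sofez xtpdj jbo mjle vodcq hdsh pio vyez viyr jivi bwi
Hunk 4: at line 7 remove [jbo,mjle,vodcq] add [lsi] -> 14 lines: rqp bhrg gjxx igyq dal sofez xtpdj lsi hdsh pio vyez viyr jivi bwi
Final line count: 14

Answer: 14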